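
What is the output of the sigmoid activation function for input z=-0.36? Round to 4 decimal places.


sigmoid(z) = 1 / (1 + exp(-z))
exp(-(-0.36)) = exp(0.36) = 1.4333
1 + 1.4333 = 2.4333
1 / 2.4333 = 0.4110

0.4110


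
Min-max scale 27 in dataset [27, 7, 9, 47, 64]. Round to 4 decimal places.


Min = 7, Max = 64
Range = 64 - 7 = 57
Scaled = (x - min) / (max - min)
= (27 - 7) / 57
= 20 / 57
= 0.3509

0.3509


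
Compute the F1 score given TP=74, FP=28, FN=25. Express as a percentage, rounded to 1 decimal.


Precision = TP / (TP + FP) = 74 / 102 = 0.7255
Recall = TP / (TP + FN) = 74 / 99 = 0.7475
F1 = 2 * P * R / (P + R)
= 2 * 0.7255 * 0.7475 / (0.7255 + 0.7475)
= 1.0846 / 1.473
= 0.7363
As percentage: 73.6%

73.6


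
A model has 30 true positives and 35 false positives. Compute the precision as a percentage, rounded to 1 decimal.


Precision = TP / (TP + FP) * 100
= 30 / (30 + 35)
= 30 / 65
= 0.4615
= 46.2%

46.2


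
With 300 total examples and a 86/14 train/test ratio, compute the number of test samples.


Train samples = 300 * 86% = 258
Test samples = 300 - 258
= 42

42


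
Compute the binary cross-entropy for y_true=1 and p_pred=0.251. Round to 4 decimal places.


For y=1: Loss = -log(p)
= -log(0.251)
= -(-1.3823)
= 1.3823

1.3823


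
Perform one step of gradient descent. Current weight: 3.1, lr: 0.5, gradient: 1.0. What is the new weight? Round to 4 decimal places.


w_new = w_old - lr * gradient
= 3.1 - 0.5 * 1.0
= 3.1 - (0.5)
= 2.6000

2.6000


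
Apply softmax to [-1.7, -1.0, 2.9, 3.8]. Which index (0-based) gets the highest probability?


Softmax is a monotonic transformation, so it preserves the argmax.
We need to find the index of the maximum logit.
Index 0: -1.7
Index 1: -1.0
Index 2: 2.9
Index 3: 3.8
Maximum logit = 3.8 at index 3

3


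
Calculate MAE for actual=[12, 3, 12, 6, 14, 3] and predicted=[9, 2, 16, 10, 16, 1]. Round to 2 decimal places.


Absolute errors: [3, 1, 4, 4, 2, 2]
Sum of absolute errors = 16
MAE = 16 / 6 = 2.67

2.67


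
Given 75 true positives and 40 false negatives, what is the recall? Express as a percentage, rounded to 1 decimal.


Recall = TP / (TP + FN) * 100
= 75 / (75 + 40)
= 75 / 115
= 0.6522
= 65.2%

65.2


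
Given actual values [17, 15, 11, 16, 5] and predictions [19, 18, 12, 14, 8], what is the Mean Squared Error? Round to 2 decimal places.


Differences: [-2, -3, -1, 2, -3]
Squared errors: [4, 9, 1, 4, 9]
Sum of squared errors = 27
MSE = 27 / 5 = 5.40

5.40


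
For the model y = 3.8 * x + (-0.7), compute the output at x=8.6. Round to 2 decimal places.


y = 3.8 * 8.6 + (-0.7)
= 32.68 + (-0.7)
= 31.98

31.98


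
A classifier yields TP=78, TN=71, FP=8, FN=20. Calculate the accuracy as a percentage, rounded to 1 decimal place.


Accuracy = (TP + TN) / (TP + TN + FP + FN) * 100
= (78 + 71) / (78 + 71 + 8 + 20)
= 149 / 177
= 0.8418
= 84.2%

84.2


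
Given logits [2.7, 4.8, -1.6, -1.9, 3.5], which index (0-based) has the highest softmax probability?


Softmax is a monotonic transformation, so it preserves the argmax.
We need to find the index of the maximum logit.
Index 0: 2.7
Index 1: 4.8
Index 2: -1.6
Index 3: -1.9
Index 4: 3.5
Maximum logit = 4.8 at index 1

1


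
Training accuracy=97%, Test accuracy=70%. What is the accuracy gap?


Gap = train_accuracy - test_accuracy
= 97 - 70
= 27%
This large gap strongly indicates overfitting.

27


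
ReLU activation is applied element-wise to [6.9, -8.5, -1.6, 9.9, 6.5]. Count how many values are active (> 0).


ReLU(x) = max(0, x) for each element:
ReLU(6.9) = 6.9
ReLU(-8.5) = 0
ReLU(-1.6) = 0
ReLU(9.9) = 9.9
ReLU(6.5) = 6.5
Active neurons (>0): 3

3


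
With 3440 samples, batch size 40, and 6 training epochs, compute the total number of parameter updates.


Iterations per epoch = 3440 / 40 = 86
Total updates = iterations_per_epoch * epochs
= 86 * 6
= 516

516


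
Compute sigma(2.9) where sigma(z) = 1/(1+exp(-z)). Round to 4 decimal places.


sigmoid(z) = 1 / (1 + exp(-z))
exp(-(2.9)) = exp(-2.9) = 0.055
1 + 0.055 = 1.055
1 / 1.055 = 0.9478

0.9478


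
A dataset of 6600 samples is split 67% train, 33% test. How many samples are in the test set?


Train samples = 6600 * 67% = 4422
Test samples = 6600 - 4422
= 2178

2178


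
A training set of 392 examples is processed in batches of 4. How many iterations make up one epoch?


Iterations per epoch = dataset_size / batch_size
= 392 / 4
= 98

98


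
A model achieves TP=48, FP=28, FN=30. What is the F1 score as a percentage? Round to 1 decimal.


Precision = TP / (TP + FP) = 48 / 76 = 0.6316
Recall = TP / (TP + FN) = 48 / 78 = 0.6154
F1 = 2 * P * R / (P + R)
= 2 * 0.6316 * 0.6154 / (0.6316 + 0.6154)
= 0.7773 / 1.247
= 0.6234
As percentage: 62.3%

62.3


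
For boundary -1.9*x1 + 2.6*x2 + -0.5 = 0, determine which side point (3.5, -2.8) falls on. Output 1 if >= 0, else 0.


Compute -1.9 * 3.5 + 2.6 * -2.8 + -0.5
= -6.65 + -7.28 + -0.5
= -14.43
Since -14.43 < 0, the point is on the negative side.

0


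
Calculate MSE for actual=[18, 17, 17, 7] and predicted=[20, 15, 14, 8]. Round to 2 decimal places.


Differences: [-2, 2, 3, -1]
Squared errors: [4, 4, 9, 1]
Sum of squared errors = 18
MSE = 18 / 4 = 4.50

4.50


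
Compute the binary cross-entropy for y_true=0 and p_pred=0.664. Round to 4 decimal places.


For y=0: Loss = -log(1-p)
= -log(1 - 0.664)
= -log(0.336)
= -(-1.0906)
= 1.0906

1.0906


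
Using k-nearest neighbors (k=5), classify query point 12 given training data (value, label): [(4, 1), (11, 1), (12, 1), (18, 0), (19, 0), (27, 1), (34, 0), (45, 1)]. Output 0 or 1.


Distances from query 12:
Point 12 (class 1): distance = 0
Point 11 (class 1): distance = 1
Point 18 (class 0): distance = 6
Point 19 (class 0): distance = 7
Point 4 (class 1): distance = 8
K=5 nearest neighbors: classes = [1, 1, 0, 0, 1]
Votes for class 1: 3 / 5
Majority vote => class 1

1


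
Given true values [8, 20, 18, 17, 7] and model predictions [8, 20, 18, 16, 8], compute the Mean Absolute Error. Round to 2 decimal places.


Absolute errors: [0, 0, 0, 1, 1]
Sum of absolute errors = 2
MAE = 2 / 5 = 0.40

0.40


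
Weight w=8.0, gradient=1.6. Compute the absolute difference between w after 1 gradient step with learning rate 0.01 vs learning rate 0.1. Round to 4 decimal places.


With lr=0.01: w_new = 8.0 - 0.01 * 1.6 = 7.984
With lr=0.1: w_new = 8.0 - 0.1 * 1.6 = 7.84
Absolute difference = |7.984 - 7.84|
= 0.1440

0.1440


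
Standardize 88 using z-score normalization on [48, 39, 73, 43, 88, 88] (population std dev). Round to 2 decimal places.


Mean = (48 + 39 + 73 + 43 + 88 + 88) / 6 = 63.1667
Variance = sum((x_i - mean)^2) / n = 425.1389
Std = sqrt(425.1389) = 20.6189
Z = (x - mean) / std
= (88 - 63.1667) / 20.6189
= 24.8333 / 20.6189
= 1.20

1.20


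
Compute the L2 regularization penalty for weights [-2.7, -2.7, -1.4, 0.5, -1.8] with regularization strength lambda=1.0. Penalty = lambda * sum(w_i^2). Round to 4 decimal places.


Squaring each weight:
(-2.7)^2 = 7.29
(-2.7)^2 = 7.29
(-1.4)^2 = 1.96
0.5^2 = 0.25
(-1.8)^2 = 3.24
Sum of squares = 20.03
Penalty = 1.0 * 20.03 = 20.0300

20.0300


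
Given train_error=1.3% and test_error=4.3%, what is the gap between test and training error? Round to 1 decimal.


Generalization gap = test_error - train_error
= 4.3 - 1.3
= 3.0%
A moderate gap.

3.0


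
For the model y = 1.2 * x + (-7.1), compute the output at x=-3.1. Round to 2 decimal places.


y = 1.2 * -3.1 + (-7.1)
= -3.72 + (-7.1)
= -10.82

-10.82


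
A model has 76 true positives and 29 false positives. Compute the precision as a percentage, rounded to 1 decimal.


Precision = TP / (TP + FP) * 100
= 76 / (76 + 29)
= 76 / 105
= 0.7238
= 72.4%

72.4


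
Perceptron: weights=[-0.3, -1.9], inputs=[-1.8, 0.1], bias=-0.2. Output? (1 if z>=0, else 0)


z = w . x + b
= -0.3*-1.8 + -1.9*0.1 + -0.2
= 0.54 + -0.19 + -0.2
= 0.35 + -0.2
= 0.15
Since z = 0.15 >= 0, output = 1

1


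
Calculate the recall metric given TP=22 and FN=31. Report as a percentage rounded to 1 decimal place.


Recall = TP / (TP + FN) * 100
= 22 / (22 + 31)
= 22 / 53
= 0.4151
= 41.5%

41.5


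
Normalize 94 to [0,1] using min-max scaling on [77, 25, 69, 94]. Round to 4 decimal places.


Min = 25, Max = 94
Range = 94 - 25 = 69
Scaled = (x - min) / (max - min)
= (94 - 25) / 69
= 69 / 69
= 1.0000

1.0000


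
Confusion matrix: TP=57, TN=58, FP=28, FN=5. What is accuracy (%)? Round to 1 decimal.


Accuracy = (TP + TN) / (TP + TN + FP + FN) * 100
= (57 + 58) / (57 + 58 + 28 + 5)
= 115 / 148
= 0.777
= 77.7%

77.7


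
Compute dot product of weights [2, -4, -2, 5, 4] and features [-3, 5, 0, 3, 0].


Element-wise products:
2 * -3 = -6
-4 * 5 = -20
-2 * 0 = 0
5 * 3 = 15
4 * 0 = 0
Sum = -6 + -20 + 0 + 15 + 0
= -11

-11


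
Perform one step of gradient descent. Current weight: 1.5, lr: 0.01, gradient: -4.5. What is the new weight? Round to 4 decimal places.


w_new = w_old - lr * gradient
= 1.5 - 0.01 * -4.5
= 1.5 - (-0.045)
= 1.5450

1.5450


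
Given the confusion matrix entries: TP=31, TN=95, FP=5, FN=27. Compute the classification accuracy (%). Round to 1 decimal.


Accuracy = (TP + TN) / (TP + TN + FP + FN) * 100
= (31 + 95) / (31 + 95 + 5 + 27)
= 126 / 158
= 0.7975
= 79.7%

79.7


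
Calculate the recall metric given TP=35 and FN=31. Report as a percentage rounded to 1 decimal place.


Recall = TP / (TP + FN) * 100
= 35 / (35 + 31)
= 35 / 66
= 0.5303
= 53.0%

53.0


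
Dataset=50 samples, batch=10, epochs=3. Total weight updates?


Iterations per epoch = 50 / 10 = 5
Total updates = iterations_per_epoch * epochs
= 5 * 3
= 15

15


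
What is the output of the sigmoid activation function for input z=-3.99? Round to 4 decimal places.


sigmoid(z) = 1 / (1 + exp(-z))
exp(-(-3.99)) = exp(3.99) = 54.0549
1 + 54.0549 = 55.0549
1 / 55.0549 = 0.0182

0.0182


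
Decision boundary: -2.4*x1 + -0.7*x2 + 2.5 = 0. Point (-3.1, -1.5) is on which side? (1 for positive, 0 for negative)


Compute -2.4 * -3.1 + -0.7 * -1.5 + 2.5
= 7.44 + 1.05 + 2.5
= 10.99
Since 10.99 >= 0, the point is on the positive side.

1


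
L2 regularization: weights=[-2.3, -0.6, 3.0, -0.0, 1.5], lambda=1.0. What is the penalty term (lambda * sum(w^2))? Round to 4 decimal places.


Squaring each weight:
(-2.3)^2 = 5.29
(-0.6)^2 = 0.36
3.0^2 = 9.0
(-0.0)^2 = 0.0
1.5^2 = 2.25
Sum of squares = 16.9
Penalty = 1.0 * 16.9 = 16.9000

16.9000


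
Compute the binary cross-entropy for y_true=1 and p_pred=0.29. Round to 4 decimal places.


For y=1: Loss = -log(p)
= -log(0.29)
= -(-1.2379)
= 1.2379

1.2379


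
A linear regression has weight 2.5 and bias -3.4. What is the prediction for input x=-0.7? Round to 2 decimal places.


y = 2.5 * -0.7 + (-3.4)
= -1.75 + (-3.4)
= -5.15

-5.15


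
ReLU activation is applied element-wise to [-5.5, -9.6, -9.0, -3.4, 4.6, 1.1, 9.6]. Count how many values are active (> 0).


ReLU(x) = max(0, x) for each element:
ReLU(-5.5) = 0
ReLU(-9.6) = 0
ReLU(-9.0) = 0
ReLU(-3.4) = 0
ReLU(4.6) = 4.6
ReLU(1.1) = 1.1
ReLU(9.6) = 9.6
Active neurons (>0): 3

3


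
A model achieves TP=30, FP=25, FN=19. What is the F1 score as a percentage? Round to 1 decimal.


Precision = TP / (TP + FP) = 30 / 55 = 0.5455
Recall = TP / (TP + FN) = 30 / 49 = 0.6122
F1 = 2 * P * R / (P + R)
= 2 * 0.5455 * 0.6122 / (0.5455 + 0.6122)
= 0.6679 / 1.1577
= 0.5769
As percentage: 57.7%

57.7


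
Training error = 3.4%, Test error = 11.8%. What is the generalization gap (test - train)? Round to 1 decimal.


Generalization gap = test_error - train_error
= 11.8 - 3.4
= 8.4%
A moderate gap.

8.4


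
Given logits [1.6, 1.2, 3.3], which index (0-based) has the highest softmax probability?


Softmax is a monotonic transformation, so it preserves the argmax.
We need to find the index of the maximum logit.
Index 0: 1.6
Index 1: 1.2
Index 2: 3.3
Maximum logit = 3.3 at index 2

2


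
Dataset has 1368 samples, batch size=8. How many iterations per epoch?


Iterations per epoch = dataset_size / batch_size
= 1368 / 8
= 171

171


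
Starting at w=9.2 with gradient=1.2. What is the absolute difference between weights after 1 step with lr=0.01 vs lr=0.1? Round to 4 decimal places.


With lr=0.01: w_new = 9.2 - 0.01 * 1.2 = 9.188
With lr=0.1: w_new = 9.2 - 0.1 * 1.2 = 9.08
Absolute difference = |9.188 - 9.08|
= 0.1080

0.1080


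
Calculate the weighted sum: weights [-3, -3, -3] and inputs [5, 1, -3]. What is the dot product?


Element-wise products:
-3 * 5 = -15
-3 * 1 = -3
-3 * -3 = 9
Sum = -15 + -3 + 9
= -9

-9


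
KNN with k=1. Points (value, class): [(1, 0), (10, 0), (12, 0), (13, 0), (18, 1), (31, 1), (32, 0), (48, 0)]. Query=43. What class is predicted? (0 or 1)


Distances from query 43:
Point 48 (class 0): distance = 5
K=1 nearest neighbors: classes = [0]
Votes for class 1: 0 / 1
Majority vote => class 0

0


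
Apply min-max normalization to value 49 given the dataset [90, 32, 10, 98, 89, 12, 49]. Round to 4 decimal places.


Min = 10, Max = 98
Range = 98 - 10 = 88
Scaled = (x - min) / (max - min)
= (49 - 10) / 88
= 39 / 88
= 0.4432

0.4432


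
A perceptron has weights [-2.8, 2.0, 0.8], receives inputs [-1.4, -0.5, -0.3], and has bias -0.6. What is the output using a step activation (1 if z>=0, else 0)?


z = w . x + b
= -2.8*-1.4 + 2.0*-0.5 + 0.8*-0.3 + -0.6
= 3.92 + -1.0 + -0.24 + -0.6
= 2.68 + -0.6
= 2.08
Since z = 2.08 >= 0, output = 1

1


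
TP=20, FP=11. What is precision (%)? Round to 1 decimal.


Precision = TP / (TP + FP) * 100
= 20 / (20 + 11)
= 20 / 31
= 0.6452
= 64.5%

64.5


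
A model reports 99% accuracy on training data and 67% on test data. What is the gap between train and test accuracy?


Gap = train_accuracy - test_accuracy
= 99 - 67
= 32%
This large gap strongly indicates overfitting.

32


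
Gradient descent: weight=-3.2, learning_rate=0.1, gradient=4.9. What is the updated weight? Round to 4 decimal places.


w_new = w_old - lr * gradient
= -3.2 - 0.1 * 4.9
= -3.2 - (0.49)
= -3.6900

-3.6900


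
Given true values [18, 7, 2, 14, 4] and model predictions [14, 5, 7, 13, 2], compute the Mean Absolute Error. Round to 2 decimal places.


Absolute errors: [4, 2, 5, 1, 2]
Sum of absolute errors = 14
MAE = 14 / 5 = 2.80

2.80


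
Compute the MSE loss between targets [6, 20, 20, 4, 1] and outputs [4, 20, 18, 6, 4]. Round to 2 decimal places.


Differences: [2, 0, 2, -2, -3]
Squared errors: [4, 0, 4, 4, 9]
Sum of squared errors = 21
MSE = 21 / 5 = 4.20

4.20


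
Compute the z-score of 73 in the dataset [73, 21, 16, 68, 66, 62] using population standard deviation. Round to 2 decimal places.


Mean = (73 + 21 + 16 + 68 + 66 + 62) / 6 = 51.0
Variance = sum((x_i - mean)^2) / n = 540.6667
Std = sqrt(540.6667) = 23.2522
Z = (x - mean) / std
= (73 - 51.0) / 23.2522
= 22.0 / 23.2522
= 0.95

0.95


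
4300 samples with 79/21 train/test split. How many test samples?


Train samples = 4300 * 79% = 3397
Test samples = 4300 - 3397
= 903

903


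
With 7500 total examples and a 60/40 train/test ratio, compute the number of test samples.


Train samples = 7500 * 60% = 4500
Test samples = 7500 - 4500
= 3000

3000


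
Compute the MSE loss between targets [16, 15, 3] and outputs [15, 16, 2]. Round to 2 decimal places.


Differences: [1, -1, 1]
Squared errors: [1, 1, 1]
Sum of squared errors = 3
MSE = 3 / 3 = 1.00

1.00


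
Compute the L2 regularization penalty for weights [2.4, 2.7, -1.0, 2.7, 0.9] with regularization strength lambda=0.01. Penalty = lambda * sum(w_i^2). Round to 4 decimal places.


Squaring each weight:
2.4^2 = 5.76
2.7^2 = 7.29
(-1.0)^2 = 1.0
2.7^2 = 7.29
0.9^2 = 0.81
Sum of squares = 22.15
Penalty = 0.01 * 22.15 = 0.2215

0.2215


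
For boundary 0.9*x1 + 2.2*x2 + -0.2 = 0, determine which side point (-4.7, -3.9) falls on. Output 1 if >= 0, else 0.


Compute 0.9 * -4.7 + 2.2 * -3.9 + -0.2
= -4.23 + -8.58 + -0.2
= -13.01
Since -13.01 < 0, the point is on the negative side.

0


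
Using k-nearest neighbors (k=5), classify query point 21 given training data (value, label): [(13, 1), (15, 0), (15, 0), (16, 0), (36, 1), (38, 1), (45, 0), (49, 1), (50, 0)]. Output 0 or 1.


Distances from query 21:
Point 16 (class 0): distance = 5
Point 15 (class 0): distance = 6
Point 15 (class 0): distance = 6
Point 13 (class 1): distance = 8
Point 36 (class 1): distance = 15
K=5 nearest neighbors: classes = [0, 0, 0, 1, 1]
Votes for class 1: 2 / 5
Majority vote => class 0

0


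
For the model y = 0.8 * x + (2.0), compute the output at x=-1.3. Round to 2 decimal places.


y = 0.8 * -1.3 + (2.0)
= -1.04 + (2.0)
= 0.96

0.96


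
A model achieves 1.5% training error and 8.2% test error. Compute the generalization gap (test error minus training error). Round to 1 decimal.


Generalization gap = test_error - train_error
= 8.2 - 1.5
= 6.7%
A moderate gap.

6.7


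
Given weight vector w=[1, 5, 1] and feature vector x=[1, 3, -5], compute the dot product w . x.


Element-wise products:
1 * 1 = 1
5 * 3 = 15
1 * -5 = -5
Sum = 1 + 15 + -5
= 11

11


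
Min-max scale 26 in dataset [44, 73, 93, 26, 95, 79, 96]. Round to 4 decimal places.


Min = 26, Max = 96
Range = 96 - 26 = 70
Scaled = (x - min) / (max - min)
= (26 - 26) / 70
= 0 / 70
= 0.0000

0.0000


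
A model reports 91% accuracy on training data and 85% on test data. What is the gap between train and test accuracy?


Gap = train_accuracy - test_accuracy
= 91 - 85
= 6%
This moderate gap may indicate mild overfitting.

6


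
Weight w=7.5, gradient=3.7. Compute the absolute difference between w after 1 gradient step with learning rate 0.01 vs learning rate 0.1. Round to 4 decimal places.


With lr=0.01: w_new = 7.5 - 0.01 * 3.7 = 7.463
With lr=0.1: w_new = 7.5 - 0.1 * 3.7 = 7.13
Absolute difference = |7.463 - 7.13|
= 0.3330

0.3330


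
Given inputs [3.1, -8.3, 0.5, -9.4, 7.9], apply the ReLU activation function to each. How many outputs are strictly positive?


ReLU(x) = max(0, x) for each element:
ReLU(3.1) = 3.1
ReLU(-8.3) = 0
ReLU(0.5) = 0.5
ReLU(-9.4) = 0
ReLU(7.9) = 7.9
Active neurons (>0): 3

3


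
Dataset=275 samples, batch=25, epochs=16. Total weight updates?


Iterations per epoch = 275 / 25 = 11
Total updates = iterations_per_epoch * epochs
= 11 * 16
= 176

176


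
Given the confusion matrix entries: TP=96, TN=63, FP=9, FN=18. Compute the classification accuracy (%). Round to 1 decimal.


Accuracy = (TP + TN) / (TP + TN + FP + FN) * 100
= (96 + 63) / (96 + 63 + 9 + 18)
= 159 / 186
= 0.8548
= 85.5%

85.5


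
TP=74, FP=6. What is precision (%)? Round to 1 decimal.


Precision = TP / (TP + FP) * 100
= 74 / (74 + 6)
= 74 / 80
= 0.925
= 92.5%

92.5


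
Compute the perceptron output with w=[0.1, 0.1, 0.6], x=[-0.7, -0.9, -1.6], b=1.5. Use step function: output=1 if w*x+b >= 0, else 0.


z = w . x + b
= 0.1*-0.7 + 0.1*-0.9 + 0.6*-1.6 + 1.5
= -0.07 + -0.09 + -0.96 + 1.5
= -1.12 + 1.5
= 0.38
Since z = 0.38 >= 0, output = 1

1


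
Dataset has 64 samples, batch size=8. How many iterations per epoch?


Iterations per epoch = dataset_size / batch_size
= 64 / 8
= 8

8


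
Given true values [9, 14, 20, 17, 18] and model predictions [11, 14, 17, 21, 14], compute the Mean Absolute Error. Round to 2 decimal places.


Absolute errors: [2, 0, 3, 4, 4]
Sum of absolute errors = 13
MAE = 13 / 5 = 2.60

2.60


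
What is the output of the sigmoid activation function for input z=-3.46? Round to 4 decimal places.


sigmoid(z) = 1 / (1 + exp(-z))
exp(-(-3.46)) = exp(3.46) = 31.817
1 + 31.817 = 32.817
1 / 32.817 = 0.0305

0.0305


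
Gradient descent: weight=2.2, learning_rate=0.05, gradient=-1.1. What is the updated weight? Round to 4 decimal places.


w_new = w_old - lr * gradient
= 2.2 - 0.05 * -1.1
= 2.2 - (-0.055)
= 2.2550

2.2550


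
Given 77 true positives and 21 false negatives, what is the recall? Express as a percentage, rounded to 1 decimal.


Recall = TP / (TP + FN) * 100
= 77 / (77 + 21)
= 77 / 98
= 0.7857
= 78.6%

78.6


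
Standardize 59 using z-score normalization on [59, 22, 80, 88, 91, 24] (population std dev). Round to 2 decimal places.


Mean = (59 + 22 + 80 + 88 + 91 + 24) / 6 = 60.6667
Variance = sum((x_i - mean)^2) / n = 813.8889
Std = sqrt(813.8889) = 28.5287
Z = (x - mean) / std
= (59 - 60.6667) / 28.5287
= -1.6667 / 28.5287
= -0.06

-0.06


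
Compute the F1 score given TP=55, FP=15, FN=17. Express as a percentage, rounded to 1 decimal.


Precision = TP / (TP + FP) = 55 / 70 = 0.7857
Recall = TP / (TP + FN) = 55 / 72 = 0.7639
F1 = 2 * P * R / (P + R)
= 2 * 0.7857 * 0.7639 / (0.7857 + 0.7639)
= 1.2004 / 1.5496
= 0.7746
As percentage: 77.5%

77.5


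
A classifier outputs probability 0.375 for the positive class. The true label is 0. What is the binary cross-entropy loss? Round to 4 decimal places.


For y=0: Loss = -log(1-p)
= -log(1 - 0.375)
= -log(0.625)
= -(-0.47)
= 0.4700

0.4700


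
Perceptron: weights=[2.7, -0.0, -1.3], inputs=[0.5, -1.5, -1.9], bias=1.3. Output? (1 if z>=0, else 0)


z = w . x + b
= 2.7*0.5 + -0.0*-1.5 + -1.3*-1.9 + 1.3
= 1.35 + 0.0 + 2.47 + 1.3
= 3.82 + 1.3
= 5.12
Since z = 5.12 >= 0, output = 1

1


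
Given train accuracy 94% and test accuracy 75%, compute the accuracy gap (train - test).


Gap = train_accuracy - test_accuracy
= 94 - 75
= 19%
This gap suggests the model is overfitting.

19


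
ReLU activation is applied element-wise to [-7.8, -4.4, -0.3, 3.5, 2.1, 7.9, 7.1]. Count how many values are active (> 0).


ReLU(x) = max(0, x) for each element:
ReLU(-7.8) = 0
ReLU(-4.4) = 0
ReLU(-0.3) = 0
ReLU(3.5) = 3.5
ReLU(2.1) = 2.1
ReLU(7.9) = 7.9
ReLU(7.1) = 7.1
Active neurons (>0): 4

4


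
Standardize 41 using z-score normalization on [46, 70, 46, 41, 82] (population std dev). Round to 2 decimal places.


Mean = (46 + 70 + 46 + 41 + 82) / 5 = 57.0
Variance = sum((x_i - mean)^2) / n = 258.4
Std = sqrt(258.4) = 16.0748
Z = (x - mean) / std
= (41 - 57.0) / 16.0748
= -16.0 / 16.0748
= -1.00

-1.00


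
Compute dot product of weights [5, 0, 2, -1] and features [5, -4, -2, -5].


Element-wise products:
5 * 5 = 25
0 * -4 = 0
2 * -2 = -4
-1 * -5 = 5
Sum = 25 + 0 + -4 + 5
= 26

26


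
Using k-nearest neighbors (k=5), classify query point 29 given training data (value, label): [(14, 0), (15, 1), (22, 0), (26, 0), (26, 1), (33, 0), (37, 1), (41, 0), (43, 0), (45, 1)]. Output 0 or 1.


Distances from query 29:
Point 26 (class 0): distance = 3
Point 26 (class 1): distance = 3
Point 33 (class 0): distance = 4
Point 22 (class 0): distance = 7
Point 37 (class 1): distance = 8
K=5 nearest neighbors: classes = [0, 1, 0, 0, 1]
Votes for class 1: 2 / 5
Majority vote => class 0

0


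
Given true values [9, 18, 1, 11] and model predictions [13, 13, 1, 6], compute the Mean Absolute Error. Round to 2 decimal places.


Absolute errors: [4, 5, 0, 5]
Sum of absolute errors = 14
MAE = 14 / 4 = 3.50

3.50


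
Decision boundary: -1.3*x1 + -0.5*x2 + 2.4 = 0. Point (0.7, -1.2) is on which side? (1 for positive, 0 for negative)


Compute -1.3 * 0.7 + -0.5 * -1.2 + 2.4
= -0.91 + 0.6 + 2.4
= 2.09
Since 2.09 >= 0, the point is on the positive side.

1


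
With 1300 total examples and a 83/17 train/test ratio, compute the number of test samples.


Train samples = 1300 * 83% = 1079
Test samples = 1300 - 1079
= 221

221


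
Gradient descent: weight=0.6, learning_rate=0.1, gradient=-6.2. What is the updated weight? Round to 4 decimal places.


w_new = w_old - lr * gradient
= 0.6 - 0.1 * -6.2
= 0.6 - (-0.62)
= 1.2200

1.2200


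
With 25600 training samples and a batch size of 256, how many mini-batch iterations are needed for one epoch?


Iterations per epoch = dataset_size / batch_size
= 25600 / 256
= 100

100


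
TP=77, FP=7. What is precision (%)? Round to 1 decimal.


Precision = TP / (TP + FP) * 100
= 77 / (77 + 7)
= 77 / 84
= 0.9167
= 91.7%

91.7


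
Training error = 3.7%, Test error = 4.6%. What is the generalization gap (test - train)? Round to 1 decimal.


Generalization gap = test_error - train_error
= 4.6 - 3.7
= 0.9%
A small gap suggests good generalization.

0.9


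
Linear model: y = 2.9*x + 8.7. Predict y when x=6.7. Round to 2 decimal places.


y = 2.9 * 6.7 + (8.7)
= 19.43 + (8.7)
= 28.13

28.13


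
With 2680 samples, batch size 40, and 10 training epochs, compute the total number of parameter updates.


Iterations per epoch = 2680 / 40 = 67
Total updates = iterations_per_epoch * epochs
= 67 * 10
= 670

670


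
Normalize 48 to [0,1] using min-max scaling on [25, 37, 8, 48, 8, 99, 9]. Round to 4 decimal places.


Min = 8, Max = 99
Range = 99 - 8 = 91
Scaled = (x - min) / (max - min)
= (48 - 8) / 91
= 40 / 91
= 0.4396

0.4396


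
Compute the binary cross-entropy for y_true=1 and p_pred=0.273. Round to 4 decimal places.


For y=1: Loss = -log(p)
= -log(0.273)
= -(-1.2983)
= 1.2983

1.2983


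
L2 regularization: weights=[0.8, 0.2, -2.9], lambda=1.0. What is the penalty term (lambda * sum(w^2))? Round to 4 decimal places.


Squaring each weight:
0.8^2 = 0.64
0.2^2 = 0.04
(-2.9)^2 = 8.41
Sum of squares = 9.09
Penalty = 1.0 * 9.09 = 9.0900

9.0900


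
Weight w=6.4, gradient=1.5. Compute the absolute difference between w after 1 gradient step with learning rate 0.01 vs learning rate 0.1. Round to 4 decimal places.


With lr=0.01: w_new = 6.4 - 0.01 * 1.5 = 6.385
With lr=0.1: w_new = 6.4 - 0.1 * 1.5 = 6.25
Absolute difference = |6.385 - 6.25|
= 0.1350

0.1350


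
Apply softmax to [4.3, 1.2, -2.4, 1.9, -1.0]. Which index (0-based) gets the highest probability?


Softmax is a monotonic transformation, so it preserves the argmax.
We need to find the index of the maximum logit.
Index 0: 4.3
Index 1: 1.2
Index 2: -2.4
Index 3: 1.9
Index 4: -1.0
Maximum logit = 4.3 at index 0

0


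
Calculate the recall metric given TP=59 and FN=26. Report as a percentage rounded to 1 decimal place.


Recall = TP / (TP + FN) * 100
= 59 / (59 + 26)
= 59 / 85
= 0.6941
= 69.4%

69.4


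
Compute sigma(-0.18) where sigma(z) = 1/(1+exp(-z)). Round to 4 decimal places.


sigmoid(z) = 1 / (1 + exp(-z))
exp(-(-0.18)) = exp(0.18) = 1.1972
1 + 1.1972 = 2.1972
1 / 2.1972 = 0.4551

0.4551


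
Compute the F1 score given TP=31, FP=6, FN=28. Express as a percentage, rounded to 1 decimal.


Precision = TP / (TP + FP) = 31 / 37 = 0.8378
Recall = TP / (TP + FN) = 31 / 59 = 0.5254
F1 = 2 * P * R / (P + R)
= 2 * 0.8378 * 0.5254 / (0.8378 + 0.5254)
= 0.8804 / 1.3633
= 0.6458
As percentage: 64.6%

64.6


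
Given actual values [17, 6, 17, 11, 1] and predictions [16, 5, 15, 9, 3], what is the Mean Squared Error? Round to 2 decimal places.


Differences: [1, 1, 2, 2, -2]
Squared errors: [1, 1, 4, 4, 4]
Sum of squared errors = 14
MSE = 14 / 5 = 2.80

2.80


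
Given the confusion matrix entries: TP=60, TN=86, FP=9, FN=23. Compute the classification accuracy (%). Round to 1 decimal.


Accuracy = (TP + TN) / (TP + TN + FP + FN) * 100
= (60 + 86) / (60 + 86 + 9 + 23)
= 146 / 178
= 0.8202
= 82.0%

82.0


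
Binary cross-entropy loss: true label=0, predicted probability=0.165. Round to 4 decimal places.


For y=0: Loss = -log(1-p)
= -log(1 - 0.165)
= -log(0.835)
= -(-0.1803)
= 0.1803

0.1803


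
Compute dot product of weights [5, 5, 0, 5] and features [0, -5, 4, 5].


Element-wise products:
5 * 0 = 0
5 * -5 = -25
0 * 4 = 0
5 * 5 = 25
Sum = 0 + -25 + 0 + 25
= 0

0


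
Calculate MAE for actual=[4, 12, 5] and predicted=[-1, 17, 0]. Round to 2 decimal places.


Absolute errors: [5, 5, 5]
Sum of absolute errors = 15
MAE = 15 / 3 = 5.00

5.00


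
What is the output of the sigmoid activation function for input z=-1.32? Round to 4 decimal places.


sigmoid(z) = 1 / (1 + exp(-z))
exp(-(-1.32)) = exp(1.32) = 3.7434
1 + 3.7434 = 4.7434
1 / 4.7434 = 0.2108

0.2108


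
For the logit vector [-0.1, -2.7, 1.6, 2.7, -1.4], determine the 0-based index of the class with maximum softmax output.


Softmax is a monotonic transformation, so it preserves the argmax.
We need to find the index of the maximum logit.
Index 0: -0.1
Index 1: -2.7
Index 2: 1.6
Index 3: 2.7
Index 4: -1.4
Maximum logit = 2.7 at index 3

3


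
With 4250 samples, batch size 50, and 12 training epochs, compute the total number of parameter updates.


Iterations per epoch = 4250 / 50 = 85
Total updates = iterations_per_epoch * epochs
= 85 * 12
= 1020

1020


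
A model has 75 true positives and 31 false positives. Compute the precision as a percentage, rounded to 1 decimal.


Precision = TP / (TP + FP) * 100
= 75 / (75 + 31)
= 75 / 106
= 0.7075
= 70.8%

70.8


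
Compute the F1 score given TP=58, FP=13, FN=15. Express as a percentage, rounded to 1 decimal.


Precision = TP / (TP + FP) = 58 / 71 = 0.8169
Recall = TP / (TP + FN) = 58 / 73 = 0.7945
F1 = 2 * P * R / (P + R)
= 2 * 0.8169 * 0.7945 / (0.8169 + 0.7945)
= 1.2981 / 1.6114
= 0.8056
As percentage: 80.6%

80.6


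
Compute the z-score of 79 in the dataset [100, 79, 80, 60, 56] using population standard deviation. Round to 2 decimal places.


Mean = (100 + 79 + 80 + 60 + 56) / 5 = 75.0
Variance = sum((x_i - mean)^2) / n = 250.4
Std = sqrt(250.4) = 15.824
Z = (x - mean) / std
= (79 - 75.0) / 15.824
= 4.0 / 15.824
= 0.25

0.25


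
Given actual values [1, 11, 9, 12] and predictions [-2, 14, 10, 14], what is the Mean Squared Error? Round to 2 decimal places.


Differences: [3, -3, -1, -2]
Squared errors: [9, 9, 1, 4]
Sum of squared errors = 23
MSE = 23 / 4 = 5.75

5.75


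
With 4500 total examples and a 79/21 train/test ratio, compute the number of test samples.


Train samples = 4500 * 79% = 3555
Test samples = 4500 - 3555
= 945

945


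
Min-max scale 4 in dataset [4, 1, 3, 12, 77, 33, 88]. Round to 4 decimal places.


Min = 1, Max = 88
Range = 88 - 1 = 87
Scaled = (x - min) / (max - min)
= (4 - 1) / 87
= 3 / 87
= 0.0345

0.0345


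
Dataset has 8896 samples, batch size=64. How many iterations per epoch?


Iterations per epoch = dataset_size / batch_size
= 8896 / 64
= 139

139


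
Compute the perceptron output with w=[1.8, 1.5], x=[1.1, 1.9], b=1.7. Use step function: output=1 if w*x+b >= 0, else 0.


z = w . x + b
= 1.8*1.1 + 1.5*1.9 + 1.7
= 1.98 + 2.85 + 1.7
= 4.83 + 1.7
= 6.53
Since z = 6.53 >= 0, output = 1

1


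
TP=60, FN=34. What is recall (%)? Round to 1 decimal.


Recall = TP / (TP + FN) * 100
= 60 / (60 + 34)
= 60 / 94
= 0.6383
= 63.8%

63.8


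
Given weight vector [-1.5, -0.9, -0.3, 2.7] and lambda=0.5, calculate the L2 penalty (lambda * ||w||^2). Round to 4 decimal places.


Squaring each weight:
(-1.5)^2 = 2.25
(-0.9)^2 = 0.81
(-0.3)^2 = 0.09
2.7^2 = 7.29
Sum of squares = 10.44
Penalty = 0.5 * 10.44 = 5.2200

5.2200


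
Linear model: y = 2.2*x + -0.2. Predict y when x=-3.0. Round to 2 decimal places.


y = 2.2 * -3.0 + (-0.2)
= -6.6 + (-0.2)
= -6.80

-6.80


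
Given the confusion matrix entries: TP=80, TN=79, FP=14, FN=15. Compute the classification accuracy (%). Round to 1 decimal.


Accuracy = (TP + TN) / (TP + TN + FP + FN) * 100
= (80 + 79) / (80 + 79 + 14 + 15)
= 159 / 188
= 0.8457
= 84.6%

84.6


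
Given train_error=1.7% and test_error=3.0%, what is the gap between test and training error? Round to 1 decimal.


Generalization gap = test_error - train_error
= 3.0 - 1.7
= 1.3%
A small gap suggests good generalization.

1.3


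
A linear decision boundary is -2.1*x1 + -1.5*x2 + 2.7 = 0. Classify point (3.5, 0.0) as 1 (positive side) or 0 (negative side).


Compute -2.1 * 3.5 + -1.5 * 0.0 + 2.7
= -7.35 + -0.0 + 2.7
= -4.65
Since -4.65 < 0, the point is on the negative side.

0


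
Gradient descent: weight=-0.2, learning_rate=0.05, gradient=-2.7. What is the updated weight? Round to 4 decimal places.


w_new = w_old - lr * gradient
= -0.2 - 0.05 * -2.7
= -0.2 - (-0.135)
= -0.0650

-0.0650


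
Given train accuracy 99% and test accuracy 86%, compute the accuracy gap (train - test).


Gap = train_accuracy - test_accuracy
= 99 - 86
= 13%
This gap suggests the model is overfitting.

13


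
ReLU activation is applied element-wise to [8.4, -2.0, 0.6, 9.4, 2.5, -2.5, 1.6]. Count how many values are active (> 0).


ReLU(x) = max(0, x) for each element:
ReLU(8.4) = 8.4
ReLU(-2.0) = 0
ReLU(0.6) = 0.6
ReLU(9.4) = 9.4
ReLU(2.5) = 2.5
ReLU(-2.5) = 0
ReLU(1.6) = 1.6
Active neurons (>0): 5

5


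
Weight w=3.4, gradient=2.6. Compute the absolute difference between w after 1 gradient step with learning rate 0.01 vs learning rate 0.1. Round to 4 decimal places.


With lr=0.01: w_new = 3.4 - 0.01 * 2.6 = 3.374
With lr=0.1: w_new = 3.4 - 0.1 * 2.6 = 3.14
Absolute difference = |3.374 - 3.14|
= 0.2340

0.2340


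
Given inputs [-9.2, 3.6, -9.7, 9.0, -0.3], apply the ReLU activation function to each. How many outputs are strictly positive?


ReLU(x) = max(0, x) for each element:
ReLU(-9.2) = 0
ReLU(3.6) = 3.6
ReLU(-9.7) = 0
ReLU(9.0) = 9.0
ReLU(-0.3) = 0
Active neurons (>0): 2

2


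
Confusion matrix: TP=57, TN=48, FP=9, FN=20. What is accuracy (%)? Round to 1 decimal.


Accuracy = (TP + TN) / (TP + TN + FP + FN) * 100
= (57 + 48) / (57 + 48 + 9 + 20)
= 105 / 134
= 0.7836
= 78.4%

78.4


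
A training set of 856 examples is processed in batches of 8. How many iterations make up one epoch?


Iterations per epoch = dataset_size / batch_size
= 856 / 8
= 107

107


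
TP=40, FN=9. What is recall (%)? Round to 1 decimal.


Recall = TP / (TP + FN) * 100
= 40 / (40 + 9)
= 40 / 49
= 0.8163
= 81.6%

81.6


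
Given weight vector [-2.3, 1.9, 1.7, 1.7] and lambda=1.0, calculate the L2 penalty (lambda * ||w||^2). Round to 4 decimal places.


Squaring each weight:
(-2.3)^2 = 5.29
1.9^2 = 3.61
1.7^2 = 2.89
1.7^2 = 2.89
Sum of squares = 14.68
Penalty = 1.0 * 14.68 = 14.6800

14.6800


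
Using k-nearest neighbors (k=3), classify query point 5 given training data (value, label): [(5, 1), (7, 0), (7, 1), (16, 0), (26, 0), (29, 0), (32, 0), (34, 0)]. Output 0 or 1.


Distances from query 5:
Point 5 (class 1): distance = 0
Point 7 (class 0): distance = 2
Point 7 (class 1): distance = 2
K=3 nearest neighbors: classes = [1, 0, 1]
Votes for class 1: 2 / 3
Majority vote => class 1

1


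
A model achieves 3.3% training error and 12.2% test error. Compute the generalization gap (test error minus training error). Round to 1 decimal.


Generalization gap = test_error - train_error
= 12.2 - 3.3
= 8.9%
A moderate gap.

8.9


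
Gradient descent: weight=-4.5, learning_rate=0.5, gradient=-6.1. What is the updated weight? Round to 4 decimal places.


w_new = w_old - lr * gradient
= -4.5 - 0.5 * -6.1
= -4.5 - (-3.05)
= -1.4500

-1.4500


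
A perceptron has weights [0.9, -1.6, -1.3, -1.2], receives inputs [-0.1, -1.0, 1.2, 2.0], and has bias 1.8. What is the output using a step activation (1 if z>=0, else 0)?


z = w . x + b
= 0.9*-0.1 + -1.6*-1.0 + -1.3*1.2 + -1.2*2.0 + 1.8
= -0.09 + 1.6 + -1.56 + -2.4 + 1.8
= -2.45 + 1.8
= -0.65
Since z = -0.65 < 0, output = 0

0


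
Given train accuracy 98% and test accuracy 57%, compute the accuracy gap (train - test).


Gap = train_accuracy - test_accuracy
= 98 - 57
= 41%
This large gap strongly indicates overfitting.

41


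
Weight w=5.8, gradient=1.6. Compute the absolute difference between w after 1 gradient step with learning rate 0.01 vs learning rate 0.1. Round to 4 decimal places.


With lr=0.01: w_new = 5.8 - 0.01 * 1.6 = 5.784
With lr=0.1: w_new = 5.8 - 0.1 * 1.6 = 5.64
Absolute difference = |5.784 - 5.64|
= 0.1440

0.1440


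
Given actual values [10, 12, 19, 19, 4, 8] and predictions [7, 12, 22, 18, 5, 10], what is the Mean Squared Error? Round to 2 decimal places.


Differences: [3, 0, -3, 1, -1, -2]
Squared errors: [9, 0, 9, 1, 1, 4]
Sum of squared errors = 24
MSE = 24 / 6 = 4.00

4.00


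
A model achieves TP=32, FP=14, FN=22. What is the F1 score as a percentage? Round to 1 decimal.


Precision = TP / (TP + FP) = 32 / 46 = 0.6957
Recall = TP / (TP + FN) = 32 / 54 = 0.5926
F1 = 2 * P * R / (P + R)
= 2 * 0.6957 * 0.5926 / (0.6957 + 0.5926)
= 0.8245 / 1.2882
= 0.64
As percentage: 64.0%

64.0


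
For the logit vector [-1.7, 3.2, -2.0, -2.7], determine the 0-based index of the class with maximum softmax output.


Softmax is a monotonic transformation, so it preserves the argmax.
We need to find the index of the maximum logit.
Index 0: -1.7
Index 1: 3.2
Index 2: -2.0
Index 3: -2.7
Maximum logit = 3.2 at index 1

1


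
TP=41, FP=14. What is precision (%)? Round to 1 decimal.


Precision = TP / (TP + FP) * 100
= 41 / (41 + 14)
= 41 / 55
= 0.7455
= 74.5%

74.5


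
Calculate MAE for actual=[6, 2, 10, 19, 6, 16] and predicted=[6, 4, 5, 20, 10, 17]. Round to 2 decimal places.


Absolute errors: [0, 2, 5, 1, 4, 1]
Sum of absolute errors = 13
MAE = 13 / 6 = 2.17

2.17


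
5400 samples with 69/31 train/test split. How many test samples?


Train samples = 5400 * 69% = 3726
Test samples = 5400 - 3726
= 1674

1674


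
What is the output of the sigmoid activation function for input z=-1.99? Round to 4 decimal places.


sigmoid(z) = 1 / (1 + exp(-z))
exp(-(-1.99)) = exp(1.99) = 7.3155
1 + 7.3155 = 8.3155
1 / 8.3155 = 0.1203

0.1203


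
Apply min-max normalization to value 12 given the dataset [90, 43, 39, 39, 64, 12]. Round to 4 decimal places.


Min = 12, Max = 90
Range = 90 - 12 = 78
Scaled = (x - min) / (max - min)
= (12 - 12) / 78
= 0 / 78
= 0.0000

0.0000


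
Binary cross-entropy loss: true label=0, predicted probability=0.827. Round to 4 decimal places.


For y=0: Loss = -log(1-p)
= -log(1 - 0.827)
= -log(0.173)
= -(-1.7545)
= 1.7545

1.7545


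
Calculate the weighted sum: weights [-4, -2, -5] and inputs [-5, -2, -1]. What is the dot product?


Element-wise products:
-4 * -5 = 20
-2 * -2 = 4
-5 * -1 = 5
Sum = 20 + 4 + 5
= 29

29


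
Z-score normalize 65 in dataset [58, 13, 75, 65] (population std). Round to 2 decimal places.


Mean = (58 + 13 + 75 + 65) / 4 = 52.75
Variance = sum((x_i - mean)^2) / n = 563.1875
Std = sqrt(563.1875) = 23.7316
Z = (x - mean) / std
= (65 - 52.75) / 23.7316
= 12.25 / 23.7316
= 0.52

0.52


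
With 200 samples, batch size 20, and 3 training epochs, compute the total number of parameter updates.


Iterations per epoch = 200 / 20 = 10
Total updates = iterations_per_epoch * epochs
= 10 * 3
= 30

30


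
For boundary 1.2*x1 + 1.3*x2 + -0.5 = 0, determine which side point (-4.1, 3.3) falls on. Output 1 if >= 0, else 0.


Compute 1.2 * -4.1 + 1.3 * 3.3 + -0.5
= -4.92 + 4.29 + -0.5
= -1.13
Since -1.13 < 0, the point is on the negative side.

0


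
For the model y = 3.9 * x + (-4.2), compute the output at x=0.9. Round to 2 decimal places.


y = 3.9 * 0.9 + (-4.2)
= 3.51 + (-4.2)
= -0.69

-0.69


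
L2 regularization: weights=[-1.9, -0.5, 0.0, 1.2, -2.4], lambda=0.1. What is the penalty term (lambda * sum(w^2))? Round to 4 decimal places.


Squaring each weight:
(-1.9)^2 = 3.61
(-0.5)^2 = 0.25
0.0^2 = 0.0
1.2^2 = 1.44
(-2.4)^2 = 5.76
Sum of squares = 11.06
Penalty = 0.1 * 11.06 = 1.1060

1.1060


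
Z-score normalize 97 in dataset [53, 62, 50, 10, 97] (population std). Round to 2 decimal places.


Mean = (53 + 62 + 50 + 10 + 97) / 5 = 54.4
Variance = sum((x_i - mean)^2) / n = 773.04
Std = sqrt(773.04) = 27.8036
Z = (x - mean) / std
= (97 - 54.4) / 27.8036
= 42.6 / 27.8036
= 1.53

1.53


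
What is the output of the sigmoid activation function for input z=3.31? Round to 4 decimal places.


sigmoid(z) = 1 / (1 + exp(-z))
exp(-(3.31)) = exp(-3.31) = 0.0365
1 + 0.0365 = 1.0365
1 / 1.0365 = 0.9648

0.9648
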